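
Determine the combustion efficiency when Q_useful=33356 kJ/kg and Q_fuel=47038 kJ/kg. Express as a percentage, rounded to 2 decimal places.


Efficiency = (Q_useful / Q_fuel) * 100
Efficiency = (33356 / 47038) * 100
Efficiency = 0.7091 * 100 = 70.91%


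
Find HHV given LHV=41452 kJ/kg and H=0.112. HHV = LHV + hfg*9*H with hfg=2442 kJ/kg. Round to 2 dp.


HHV = LHV + hfg * 9 * H
Water addition = 2442 * 9 * 0.112 = 2461.536 kJ/kg
HHV = 41452 + 2461.536 = 43913.54 kJ/kg


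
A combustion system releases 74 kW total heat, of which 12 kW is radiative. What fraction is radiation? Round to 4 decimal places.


f_rad = Q_rad / Q_total
f_rad = 12 / 74 = 0.1622


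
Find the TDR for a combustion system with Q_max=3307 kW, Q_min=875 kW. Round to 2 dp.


TDR = Q_max / Q_min
TDR = 3307 / 875 = 3.78


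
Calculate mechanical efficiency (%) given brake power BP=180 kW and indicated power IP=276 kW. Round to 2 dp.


eta_mech = (BP / IP) * 100
Ratio = 180 / 276 = 0.6522
eta_mech = 0.6522 * 100 = 65.22%


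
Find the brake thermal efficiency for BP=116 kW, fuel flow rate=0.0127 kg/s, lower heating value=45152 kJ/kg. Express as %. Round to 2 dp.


eta_BTE = (BP / (mf * LHV)) * 100
Denominator = 0.0127 * 45152 = 573.4304 kW
eta_BTE = (116 / 573.4304) * 100 = 20.23%


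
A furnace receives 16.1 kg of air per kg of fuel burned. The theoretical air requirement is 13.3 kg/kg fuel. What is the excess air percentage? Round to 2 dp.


Excess air = actual - stoichiometric = 16.1 - 13.3 = 2.80 kg/kg fuel
Excess air % = (excess / stoich) * 100 = (2.80 / 13.3) * 100 = 21.05%


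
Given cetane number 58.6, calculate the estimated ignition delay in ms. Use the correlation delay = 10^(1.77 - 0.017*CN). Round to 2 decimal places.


delay = 10^(1.77 - 0.017*CN)
Exponent = 1.77 - 0.017*58.6 = 0.7738
delay = 10^0.7738 = 5.94 ms


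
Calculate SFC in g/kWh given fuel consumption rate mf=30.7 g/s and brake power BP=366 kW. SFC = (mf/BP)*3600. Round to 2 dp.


SFC = (mf / BP) * 3600
Rate = 30.7 / 366 = 0.083880 g/(s*kW)
SFC = 0.083880 * 3600 = 301.97 g/kWh


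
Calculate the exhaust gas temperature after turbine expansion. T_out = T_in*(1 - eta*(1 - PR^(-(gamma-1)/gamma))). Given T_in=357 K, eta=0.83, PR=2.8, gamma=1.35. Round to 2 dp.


T_out = T_in * (1 - eta * (1 - PR^(-(gamma-1)/gamma)))
Exponent = -(1.35-1)/1.35 = -0.25925926
PR^exp = 2.8^(-0.25925926) = 0.76572026
Factor = 1 - 0.83*(1 - 0.76572026) = 0.80554782
T_out = 357 * 0.80554782 = 287.58 K


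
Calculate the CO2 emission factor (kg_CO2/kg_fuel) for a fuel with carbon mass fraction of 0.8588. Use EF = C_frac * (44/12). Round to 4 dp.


EF = C_frac * (M_CO2 / M_C)
EF = 0.8588 * (44/12)
EF = 0.8588 * 3.666667 = 3.1489 kg_CO2/kg_fuel


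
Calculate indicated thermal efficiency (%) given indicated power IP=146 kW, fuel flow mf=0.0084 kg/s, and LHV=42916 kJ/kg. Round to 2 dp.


eta_ith = (IP / (mf * LHV)) * 100
Denominator = 0.0084 * 42916 = 360.4944 kW
eta_ith = (146 / 360.4944) * 100 = 40.50%


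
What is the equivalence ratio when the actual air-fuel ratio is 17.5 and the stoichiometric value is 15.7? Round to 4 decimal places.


phi = AFR_stoich / AFR_actual
phi = 15.7 / 17.5 = 0.8971


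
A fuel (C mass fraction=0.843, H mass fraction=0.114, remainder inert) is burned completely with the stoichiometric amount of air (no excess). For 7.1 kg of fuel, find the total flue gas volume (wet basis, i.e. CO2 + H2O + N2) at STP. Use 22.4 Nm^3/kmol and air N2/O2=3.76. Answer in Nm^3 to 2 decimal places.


Per kg fuel: CO2 = (C/12 kmol)*22.4 = (0.843/12)*22.4 = 1.57360 Nm^3
Per kg fuel: H2O = (H/2 kmol)*22.4 = (0.114/2)*22.4 = 1.27680 Nm^3
O2 needed per kg fuel = C/12 + H/4 = 0.843/12 + 0.114/4 = 0.09875000 kmol
Per kg fuel: N2 = O2*3.76*22.4 = 0.09875000*3.76*22.4 = 8.31712 Nm^3
Total per kg = 1.57360 + 1.27680 + 8.31712 = 11.16752 Nm^3
Total = 11.16752 * 7.1 = 79.29 Nm^3


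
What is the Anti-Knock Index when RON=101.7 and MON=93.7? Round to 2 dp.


AKI = (RON + MON) / 2
AKI = (101.7 + 93.7) / 2
AKI = 195.4 / 2 = 97.70


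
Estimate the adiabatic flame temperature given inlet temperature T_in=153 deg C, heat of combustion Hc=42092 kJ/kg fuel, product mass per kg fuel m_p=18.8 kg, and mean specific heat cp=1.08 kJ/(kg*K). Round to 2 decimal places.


T_ad = T_in + Hc / (m_p * cp)
Denominator = 18.8 * 1.08 = 20.3040
Temperature rise = 42092 / 20.3040 = 2073.09 K
T_ad = 153 + 2073.09 = 2226.09 deg C


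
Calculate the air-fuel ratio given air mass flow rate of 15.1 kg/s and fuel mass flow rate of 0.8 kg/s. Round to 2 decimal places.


AFR = m_air / m_fuel
AFR = 15.1 / 0.8 = 18.88


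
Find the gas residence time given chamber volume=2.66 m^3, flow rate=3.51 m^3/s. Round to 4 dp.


tau = V / Q_flow
tau = 2.66 / 3.51 = 0.7578 s


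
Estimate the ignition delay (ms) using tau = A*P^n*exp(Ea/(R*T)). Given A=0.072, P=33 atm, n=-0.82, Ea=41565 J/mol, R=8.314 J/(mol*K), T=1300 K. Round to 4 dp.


tau = A * P^n * exp(Ea/(R*T))
P^n = 33^(-0.82) = 0.05686153
Ea/(R*T) = 41565/(8.314*1300) = 3.845691
exp(Ea/(R*T)) = 46.791017
tau = 0.072 * 0.05686153 * 46.791017 = 0.1916 ms


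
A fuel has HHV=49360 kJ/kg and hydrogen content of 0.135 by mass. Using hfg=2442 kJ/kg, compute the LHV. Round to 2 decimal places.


LHV = HHV - hfg * 9 * H
Water correction = 2442 * 9 * 0.135 = 2967.030 kJ/kg
LHV = 49360 - 2967.030 = 46392.97 kJ/kg


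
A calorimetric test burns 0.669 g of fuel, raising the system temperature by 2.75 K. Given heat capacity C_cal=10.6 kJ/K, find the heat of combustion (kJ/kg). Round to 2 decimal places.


Hc = C_cal * delta_T / m_fuel
Q_released = 10.6 * 2.75 = 29.1500 kJ
m_fuel = 0.669 g = 0.669/1000 kg = 0.000669 kg
Hc = 29.1500 / 0.000669 = 43572.50 kJ/kg


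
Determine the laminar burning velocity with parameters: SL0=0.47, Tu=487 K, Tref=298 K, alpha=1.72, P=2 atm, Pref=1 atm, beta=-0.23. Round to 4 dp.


SL = SL0 * (Tu/Tref)^alpha * (P/Pref)^beta
T ratio = 487/298 = 1.63422819
(T ratio)^alpha = 1.63422819^1.72 = 2.327544
(P/Pref)^beta = 2^(-0.23) = 0.852635
SL = 0.47 * 2.327544 * 0.852635 = 0.9327 m/s


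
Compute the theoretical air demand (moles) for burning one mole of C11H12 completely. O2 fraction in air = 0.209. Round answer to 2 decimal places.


Balanced combustion: C11H12 + 14 O2 -> 11 CO2 + 6 H2O
O2 needed = C + H/4 = 11 + 12/4 = 14.00 moles
Air moles = O2 / 0.209 = 14.00 / 0.209 = 66.99 moles air


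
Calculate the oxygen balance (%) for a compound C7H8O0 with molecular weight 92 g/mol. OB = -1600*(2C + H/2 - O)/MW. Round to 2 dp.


OB = -1600 * (2C + H/2 - O) / MW
Inner = 2*7 + 8/2 - 0 = 18.00
OB = -1600 * 18.00 / 92 = -313.04%


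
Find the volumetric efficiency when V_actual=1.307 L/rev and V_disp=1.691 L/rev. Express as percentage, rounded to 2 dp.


eta_v = (V_actual / V_disp) * 100
Ratio = 1.307 / 1.691 = 0.7729
eta_v = 0.7729 * 100 = 77.29%


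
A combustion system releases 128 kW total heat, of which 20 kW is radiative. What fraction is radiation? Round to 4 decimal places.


f_rad = Q_rad / Q_total
f_rad = 20 / 128 = 0.1563


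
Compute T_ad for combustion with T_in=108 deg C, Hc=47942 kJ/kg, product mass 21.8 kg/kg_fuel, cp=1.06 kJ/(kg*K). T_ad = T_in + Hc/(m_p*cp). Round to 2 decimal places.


T_ad = T_in + Hc / (m_p * cp)
Denominator = 21.8 * 1.06 = 23.1080
Temperature rise = 47942 / 23.1080 = 2074.69 K
T_ad = 108 + 2074.69 = 2182.69 deg C


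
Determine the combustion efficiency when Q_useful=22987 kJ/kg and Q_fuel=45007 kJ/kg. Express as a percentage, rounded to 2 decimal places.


Efficiency = (Q_useful / Q_fuel) * 100
Efficiency = (22987 / 45007) * 100
Efficiency = 0.5107 * 100 = 51.07%


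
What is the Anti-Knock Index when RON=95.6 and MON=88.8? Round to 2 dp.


AKI = (RON + MON) / 2
AKI = (95.6 + 88.8) / 2
AKI = 184.4 / 2 = 92.20


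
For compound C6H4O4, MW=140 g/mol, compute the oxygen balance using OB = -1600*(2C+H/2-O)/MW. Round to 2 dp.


OB = -1600 * (2C + H/2 - O) / MW
Inner = 2*6 + 4/2 - 4 = 10.00
OB = -1600 * 10.00 / 140 = -114.29%


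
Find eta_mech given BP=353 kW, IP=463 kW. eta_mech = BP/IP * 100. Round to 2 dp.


eta_mech = (BP / IP) * 100
Ratio = 353 / 463 = 0.7624
eta_mech = 0.7624 * 100 = 76.24%


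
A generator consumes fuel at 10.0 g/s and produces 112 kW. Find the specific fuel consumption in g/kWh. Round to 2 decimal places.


SFC = (mf / BP) * 3600
Rate = 10.0 / 112 = 0.089286 g/(s*kW)
SFC = 0.089286 * 3600 = 321.43 g/kWh


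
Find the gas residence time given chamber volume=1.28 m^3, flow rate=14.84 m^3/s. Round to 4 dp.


tau = V / Q_flow
tau = 1.28 / 14.84 = 0.0863 s


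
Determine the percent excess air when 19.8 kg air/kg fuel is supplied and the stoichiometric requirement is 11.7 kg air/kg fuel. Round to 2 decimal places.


Excess air = actual - stoichiometric = 19.8 - 11.7 = 8.10 kg/kg fuel
Excess air % = (excess / stoich) * 100 = (8.10 / 11.7) * 100 = 69.23%


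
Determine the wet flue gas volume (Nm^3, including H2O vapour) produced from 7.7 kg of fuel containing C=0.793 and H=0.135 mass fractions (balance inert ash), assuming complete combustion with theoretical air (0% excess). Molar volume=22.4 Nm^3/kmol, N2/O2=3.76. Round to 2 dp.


Per kg fuel: CO2 = (C/12 kmol)*22.4 = (0.793/12)*22.4 = 1.48027 Nm^3
Per kg fuel: H2O = (H/2 kmol)*22.4 = (0.135/2)*22.4 = 1.51200 Nm^3
O2 needed per kg fuel = C/12 + H/4 = 0.793/12 + 0.135/4 = 0.09983333 kmol
Per kg fuel: N2 = O2*3.76*22.4 = 0.09983333*3.76*22.4 = 8.40836 Nm^3
Total per kg = 1.48027 + 1.51200 + 8.40836 = 11.40063 Nm^3
Total = 11.40063 * 7.7 = 87.78 Nm^3


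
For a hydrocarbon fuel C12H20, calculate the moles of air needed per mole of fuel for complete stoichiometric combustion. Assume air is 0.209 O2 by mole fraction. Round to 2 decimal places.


Balanced combustion: C12H20 + 17 O2 -> 12 CO2 + 10 H2O
O2 needed = C + H/4 = 12 + 20/4 = 17.00 moles
Air moles = O2 / 0.209 = 17.00 / 0.209 = 81.34 moles air


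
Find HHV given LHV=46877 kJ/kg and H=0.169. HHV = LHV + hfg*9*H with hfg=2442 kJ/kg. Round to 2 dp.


HHV = LHV + hfg * 9 * H
Water addition = 2442 * 9 * 0.169 = 3714.282 kJ/kg
HHV = 46877 + 3714.282 = 50591.28 kJ/kg


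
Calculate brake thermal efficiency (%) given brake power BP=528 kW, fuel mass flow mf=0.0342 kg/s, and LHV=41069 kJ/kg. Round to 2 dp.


eta_BTE = (BP / (mf * LHV)) * 100
Denominator = 0.0342 * 41069 = 1404.5598 kW
eta_BTE = (528 / 1404.5598) * 100 = 37.59%


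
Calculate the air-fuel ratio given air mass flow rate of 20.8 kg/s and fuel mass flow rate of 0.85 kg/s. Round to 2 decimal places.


AFR = m_air / m_fuel
AFR = 20.8 / 0.85 = 24.47


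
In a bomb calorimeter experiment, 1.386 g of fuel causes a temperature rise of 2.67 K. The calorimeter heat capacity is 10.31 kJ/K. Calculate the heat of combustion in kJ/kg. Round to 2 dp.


Hc = C_cal * delta_T / m_fuel
Q_released = 10.31 * 2.67 = 27.5277 kJ
m_fuel = 1.386 g = 1.386/1000 kg = 0.001386 kg
Hc = 27.5277 / 0.001386 = 19861.26 kJ/kg


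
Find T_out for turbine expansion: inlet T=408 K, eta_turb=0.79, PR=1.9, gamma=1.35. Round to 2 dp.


T_out = T_in * (1 - eta * (1 - PR^(-(gamma-1)/gamma)))
Exponent = -(1.35-1)/1.35 = -0.25925926
PR^exp = 1.9^(-0.25925926) = 0.84670193
Factor = 1 - 0.79*(1 - 0.84670193) = 0.87889452
T_out = 408 * 0.87889452 = 358.59 K


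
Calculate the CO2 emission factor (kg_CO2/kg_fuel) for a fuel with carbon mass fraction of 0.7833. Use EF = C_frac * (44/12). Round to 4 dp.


EF = C_frac * (M_CO2 / M_C)
EF = 0.7833 * (44/12)
EF = 0.7833 * 3.666667 = 2.8721 kg_CO2/kg_fuel


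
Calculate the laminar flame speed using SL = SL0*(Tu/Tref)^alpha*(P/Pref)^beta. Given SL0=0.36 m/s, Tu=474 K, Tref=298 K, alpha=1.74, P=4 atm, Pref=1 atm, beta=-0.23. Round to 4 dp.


SL = SL0 * (Tu/Tref)^alpha * (P/Pref)^beta
T ratio = 474/298 = 1.59060403
(T ratio)^alpha = 1.59060403^1.74 = 2.242425
(P/Pref)^beta = 4^(-0.23) = 0.726986
SL = 0.36 * 2.242425 * 0.726986 = 0.5869 m/s


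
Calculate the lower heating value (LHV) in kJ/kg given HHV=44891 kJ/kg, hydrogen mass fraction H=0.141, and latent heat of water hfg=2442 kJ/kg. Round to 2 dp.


LHV = HHV - hfg * 9 * H
Water correction = 2442 * 9 * 0.141 = 3098.898 kJ/kg
LHV = 44891 - 3098.898 = 41792.10 kJ/kg


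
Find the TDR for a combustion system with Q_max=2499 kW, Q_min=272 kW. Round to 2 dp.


TDR = Q_max / Q_min
TDR = 2499 / 272 = 9.19


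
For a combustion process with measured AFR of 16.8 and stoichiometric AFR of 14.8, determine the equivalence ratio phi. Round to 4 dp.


phi = AFR_stoich / AFR_actual
phi = 14.8 / 16.8 = 0.8810


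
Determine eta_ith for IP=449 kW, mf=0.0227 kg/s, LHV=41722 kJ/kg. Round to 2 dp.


eta_ith = (IP / (mf * LHV)) * 100
Denominator = 0.0227 * 41722 = 947.0894 kW
eta_ith = (449 / 947.0894) * 100 = 47.41%


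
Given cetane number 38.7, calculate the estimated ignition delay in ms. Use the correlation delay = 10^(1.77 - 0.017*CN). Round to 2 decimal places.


delay = 10^(1.77 - 0.017*CN)
Exponent = 1.77 - 0.017*38.7 = 1.1121
delay = 10^1.1121 = 12.94 ms


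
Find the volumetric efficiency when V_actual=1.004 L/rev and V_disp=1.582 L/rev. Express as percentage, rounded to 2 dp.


eta_v = (V_actual / V_disp) * 100
Ratio = 1.004 / 1.582 = 0.6346
eta_v = 0.6346 * 100 = 63.46%


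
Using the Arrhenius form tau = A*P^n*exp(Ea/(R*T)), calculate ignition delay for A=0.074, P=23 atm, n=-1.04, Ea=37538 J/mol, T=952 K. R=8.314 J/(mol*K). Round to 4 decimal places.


tau = A * P^n * exp(Ea/(R*T))
P^n = 23^(-1.04) = 0.03835333
Ea/(R*T) = 37538/(8.314*952) = 4.742684
exp(Ea/(R*T)) = 114.741721
tau = 0.074 * 0.03835333 * 114.741721 = 0.3257 ms


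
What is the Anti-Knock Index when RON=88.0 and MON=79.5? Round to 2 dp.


AKI = (RON + MON) / 2
AKI = (88.0 + 79.5) / 2
AKI = 167.5 / 2 = 83.75


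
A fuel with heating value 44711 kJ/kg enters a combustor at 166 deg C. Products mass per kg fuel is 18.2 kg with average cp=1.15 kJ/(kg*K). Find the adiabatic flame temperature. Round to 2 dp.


T_ad = T_in + Hc / (m_p * cp)
Denominator = 18.2 * 1.15 = 20.9300
Temperature rise = 44711 / 20.9300 = 2136.22 K
T_ad = 166 + 2136.22 = 2302.22 deg C


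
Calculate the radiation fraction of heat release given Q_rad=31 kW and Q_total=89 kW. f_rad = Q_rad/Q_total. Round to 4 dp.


f_rad = Q_rad / Q_total
f_rad = 31 / 89 = 0.3483


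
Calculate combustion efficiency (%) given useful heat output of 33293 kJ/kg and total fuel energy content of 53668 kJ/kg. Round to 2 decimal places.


Efficiency = (Q_useful / Q_fuel) * 100
Efficiency = (33293 / 53668) * 100
Efficiency = 0.6204 * 100 = 62.04%


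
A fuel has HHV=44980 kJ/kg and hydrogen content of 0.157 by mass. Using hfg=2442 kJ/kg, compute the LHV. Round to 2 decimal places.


LHV = HHV - hfg * 9 * H
Water correction = 2442 * 9 * 0.157 = 3450.546 kJ/kg
LHV = 44980 - 3450.546 = 41529.45 kJ/kg


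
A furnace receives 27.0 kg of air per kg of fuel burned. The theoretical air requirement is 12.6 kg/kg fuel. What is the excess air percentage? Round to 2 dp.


Excess air = actual - stoichiometric = 27.0 - 12.6 = 14.40 kg/kg fuel
Excess air % = (excess / stoich) * 100 = (14.40 / 12.6) * 100 = 114.29%


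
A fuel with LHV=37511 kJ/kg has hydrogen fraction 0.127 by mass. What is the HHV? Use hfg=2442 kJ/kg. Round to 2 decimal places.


HHV = LHV + hfg * 9 * H
Water addition = 2442 * 9 * 0.127 = 2791.206 kJ/kg
HHV = 37511 + 2791.206 = 40302.21 kJ/kg


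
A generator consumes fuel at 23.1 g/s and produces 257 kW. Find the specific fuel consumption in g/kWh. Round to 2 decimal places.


SFC = (mf / BP) * 3600
Rate = 23.1 / 257 = 0.089883 g/(s*kW)
SFC = 0.089883 * 3600 = 323.58 g/kWh


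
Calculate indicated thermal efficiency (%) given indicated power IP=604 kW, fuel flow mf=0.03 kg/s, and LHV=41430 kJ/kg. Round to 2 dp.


eta_ith = (IP / (mf * LHV)) * 100
Denominator = 0.03 * 41430 = 1242.9000 kW
eta_ith = (604 / 1242.9000) * 100 = 48.60%


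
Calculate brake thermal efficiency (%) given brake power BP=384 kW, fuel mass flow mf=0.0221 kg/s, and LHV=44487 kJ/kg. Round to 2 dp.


eta_BTE = (BP / (mf * LHV)) * 100
Denominator = 0.0221 * 44487 = 983.1627 kW
eta_BTE = (384 / 983.1627) * 100 = 39.06%


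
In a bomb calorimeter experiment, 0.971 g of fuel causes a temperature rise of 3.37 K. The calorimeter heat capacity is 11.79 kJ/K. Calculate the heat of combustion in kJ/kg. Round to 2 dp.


Hc = C_cal * delta_T / m_fuel
Q_released = 11.79 * 3.37 = 39.7323 kJ
m_fuel = 0.971 g = 0.971/1000 kg = 0.000971 kg
Hc = 39.7323 / 0.000971 = 40918.95 kJ/kg


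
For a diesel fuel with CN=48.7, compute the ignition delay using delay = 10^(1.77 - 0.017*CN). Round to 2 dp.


delay = 10^(1.77 - 0.017*CN)
Exponent = 1.77 - 0.017*48.7 = 0.9421
delay = 10^0.9421 = 8.75 ms


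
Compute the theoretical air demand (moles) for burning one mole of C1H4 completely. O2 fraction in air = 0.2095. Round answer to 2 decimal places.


Balanced combustion: C1H4 + 2 O2 -> 1 CO2 + 2 H2O
O2 needed = C + H/4 = 1 + 4/4 = 2.00 moles
Air moles = O2 / 0.2095 = 2.00 / 0.2095 = 9.55 moles air


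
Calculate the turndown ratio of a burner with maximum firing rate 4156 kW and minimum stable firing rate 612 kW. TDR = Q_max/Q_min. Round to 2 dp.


TDR = Q_max / Q_min
TDR = 4156 / 612 = 6.79


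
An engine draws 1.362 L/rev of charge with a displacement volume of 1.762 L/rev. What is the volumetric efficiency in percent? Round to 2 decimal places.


eta_v = (V_actual / V_disp) * 100
Ratio = 1.362 / 1.762 = 0.7730
eta_v = 0.7730 * 100 = 77.30%


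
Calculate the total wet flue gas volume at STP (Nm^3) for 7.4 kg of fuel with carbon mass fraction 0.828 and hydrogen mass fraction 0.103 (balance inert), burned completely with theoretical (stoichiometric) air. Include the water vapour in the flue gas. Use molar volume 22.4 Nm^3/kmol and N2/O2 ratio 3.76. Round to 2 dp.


Per kg fuel: CO2 = (C/12 kmol)*22.4 = (0.828/12)*22.4 = 1.54560 Nm^3
Per kg fuel: H2O = (H/2 kmol)*22.4 = (0.103/2)*22.4 = 1.15360 Nm^3
O2 needed per kg fuel = C/12 + H/4 = 0.828/12 + 0.103/4 = 0.09475000 kmol
Per kg fuel: N2 = O2*3.76*22.4 = 0.09475000*3.76*22.4 = 7.98022 Nm^3
Total per kg = 1.54560 + 1.15360 + 7.98022 = 10.67942 Nm^3
Total = 10.67942 * 7.4 = 79.03 Nm^3


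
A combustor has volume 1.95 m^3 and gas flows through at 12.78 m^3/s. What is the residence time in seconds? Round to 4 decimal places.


tau = V / Q_flow
tau = 1.95 / 12.78 = 0.1526 s


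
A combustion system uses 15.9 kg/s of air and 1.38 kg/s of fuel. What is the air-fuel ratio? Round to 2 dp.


AFR = m_air / m_fuel
AFR = 15.9 / 1.38 = 11.52


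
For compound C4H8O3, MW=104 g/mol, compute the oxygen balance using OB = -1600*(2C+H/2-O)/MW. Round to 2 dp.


OB = -1600 * (2C + H/2 - O) / MW
Inner = 2*4 + 8/2 - 3 = 9.00
OB = -1600 * 9.00 / 104 = -138.46%


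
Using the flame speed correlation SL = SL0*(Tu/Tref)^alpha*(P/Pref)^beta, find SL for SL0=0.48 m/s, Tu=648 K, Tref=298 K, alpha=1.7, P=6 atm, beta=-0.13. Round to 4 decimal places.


SL = SL0 * (Tu/Tref)^alpha * (P/Pref)^beta
T ratio = 648/298 = 2.17449664
(T ratio)^alpha = 2.17449664^1.7 = 3.745501
(P/Pref)^beta = 6^(-0.13) = 0.792210
SL = 0.48 * 3.745501 * 0.792210 = 1.4243 m/s


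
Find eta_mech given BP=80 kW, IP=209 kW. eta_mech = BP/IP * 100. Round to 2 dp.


eta_mech = (BP / IP) * 100
Ratio = 80 / 209 = 0.3828
eta_mech = 0.3828 * 100 = 38.28%


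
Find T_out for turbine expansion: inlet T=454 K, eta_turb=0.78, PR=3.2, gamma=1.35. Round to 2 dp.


T_out = T_in * (1 - eta * (1 - PR^(-(gamma-1)/gamma)))
Exponent = -(1.35-1)/1.35 = -0.25925926
PR^exp = 3.2^(-0.25925926) = 0.73966521
Factor = 1 - 0.78*(1 - 0.73966521) = 0.79693886
T_out = 454 * 0.79693886 = 361.81 K


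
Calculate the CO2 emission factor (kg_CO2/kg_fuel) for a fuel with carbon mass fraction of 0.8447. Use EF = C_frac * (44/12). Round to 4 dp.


EF = C_frac * (M_CO2 / M_C)
EF = 0.8447 * (44/12)
EF = 0.8447 * 3.666667 = 3.0972 kg_CO2/kg_fuel


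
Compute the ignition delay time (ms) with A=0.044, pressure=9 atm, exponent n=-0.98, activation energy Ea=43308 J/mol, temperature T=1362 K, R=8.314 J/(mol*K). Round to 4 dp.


tau = A * P^n * exp(Ea/(R*T))
P^n = 9^(-0.98) = 0.11610271
Ea/(R*T) = 43308/(8.314*1362) = 3.824556
exp(Ea/(R*T)) = 45.812445
tau = 0.044 * 0.11610271 * 45.812445 = 0.2340 ms


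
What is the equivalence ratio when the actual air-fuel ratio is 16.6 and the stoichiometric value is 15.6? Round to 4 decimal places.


phi = AFR_stoich / AFR_actual
phi = 15.6 / 16.6 = 0.9398


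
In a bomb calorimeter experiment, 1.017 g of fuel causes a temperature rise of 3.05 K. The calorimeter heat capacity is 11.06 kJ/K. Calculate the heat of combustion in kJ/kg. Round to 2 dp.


Hc = C_cal * delta_T / m_fuel
Q_released = 11.06 * 3.05 = 33.7330 kJ
m_fuel = 1.017 g = 1.017/1000 kg = 0.001017 kg
Hc = 33.7330 / 0.001017 = 33169.12 kJ/kg


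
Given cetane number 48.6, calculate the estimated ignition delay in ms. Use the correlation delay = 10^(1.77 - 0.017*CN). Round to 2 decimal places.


delay = 10^(1.77 - 0.017*CN)
Exponent = 1.77 - 0.017*48.6 = 0.9438
delay = 10^0.9438 = 8.79 ms


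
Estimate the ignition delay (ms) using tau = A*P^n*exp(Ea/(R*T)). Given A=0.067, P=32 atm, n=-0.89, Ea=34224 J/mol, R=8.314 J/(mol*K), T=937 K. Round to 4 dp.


tau = A * P^n * exp(Ea/(R*T))
P^n = 32^(-0.89) = 0.04575268
Ea/(R*T) = 34224/(8.314*937) = 4.393202
exp(Ea/(R*T)) = 80.899030
tau = 0.067 * 0.04575268 * 80.899030 = 0.2480 ms


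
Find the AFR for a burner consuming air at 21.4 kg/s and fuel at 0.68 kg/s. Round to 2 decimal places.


AFR = m_air / m_fuel
AFR = 21.4 / 0.68 = 31.47


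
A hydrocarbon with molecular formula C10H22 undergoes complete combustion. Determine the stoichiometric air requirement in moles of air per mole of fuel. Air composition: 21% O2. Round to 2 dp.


Balanced combustion: C10H22 + 15.5 O2 -> 10 CO2 + 11 H2O
O2 needed = C + H/4 = 10 + 22/4 = 15.50 moles
Air moles = O2 / 0.21 = 15.50 / 0.21 = 73.81 moles air


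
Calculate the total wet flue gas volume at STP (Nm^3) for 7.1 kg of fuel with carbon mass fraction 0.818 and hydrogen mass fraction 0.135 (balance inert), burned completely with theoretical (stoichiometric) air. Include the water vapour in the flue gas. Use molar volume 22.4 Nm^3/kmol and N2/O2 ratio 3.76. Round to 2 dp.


Per kg fuel: CO2 = (C/12 kmol)*22.4 = (0.818/12)*22.4 = 1.52693 Nm^3
Per kg fuel: H2O = (H/2 kmol)*22.4 = (0.135/2)*22.4 = 1.51200 Nm^3
O2 needed per kg fuel = C/12 + H/4 = 0.818/12 + 0.135/4 = 0.10191667 kmol
Per kg fuel: N2 = O2*3.76*22.4 = 0.10191667*3.76*22.4 = 8.58383 Nm^3
Total per kg = 1.52693 + 1.51200 + 8.58383 = 11.62276 Nm^3
Total = 11.62276 * 7.1 = 82.52 Nm^3


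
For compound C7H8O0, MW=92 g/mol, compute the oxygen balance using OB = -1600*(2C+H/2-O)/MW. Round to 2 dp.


OB = -1600 * (2C + H/2 - O) / MW
Inner = 2*7 + 8/2 - 0 = 18.00
OB = -1600 * 18.00 / 92 = -313.04%


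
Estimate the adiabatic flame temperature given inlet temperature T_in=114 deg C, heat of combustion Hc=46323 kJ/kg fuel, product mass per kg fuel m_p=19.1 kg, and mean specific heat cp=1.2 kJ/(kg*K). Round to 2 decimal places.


T_ad = T_in + Hc / (m_p * cp)
Denominator = 19.1 * 1.2 = 22.9200
Temperature rise = 46323 / 22.9200 = 2021.07 K
T_ad = 114 + 2021.07 = 2135.07 deg C


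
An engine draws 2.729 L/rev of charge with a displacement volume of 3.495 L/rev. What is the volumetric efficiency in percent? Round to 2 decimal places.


eta_v = (V_actual / V_disp) * 100
Ratio = 2.729 / 3.495 = 0.7808
eta_v = 0.7808 * 100 = 78.08%


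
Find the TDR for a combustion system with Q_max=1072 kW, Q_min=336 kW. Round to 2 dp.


TDR = Q_max / Q_min
TDR = 1072 / 336 = 3.19


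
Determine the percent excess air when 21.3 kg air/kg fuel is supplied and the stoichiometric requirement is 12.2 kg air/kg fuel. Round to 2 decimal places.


Excess air = actual - stoichiometric = 21.3 - 12.2 = 9.10 kg/kg fuel
Excess air % = (excess / stoich) * 100 = (9.10 / 12.2) * 100 = 74.59%


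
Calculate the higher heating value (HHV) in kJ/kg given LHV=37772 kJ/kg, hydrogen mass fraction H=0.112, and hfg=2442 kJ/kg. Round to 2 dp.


HHV = LHV + hfg * 9 * H
Water addition = 2442 * 9 * 0.112 = 2461.536 kJ/kg
HHV = 37772 + 2461.536 = 40233.54 kJ/kg


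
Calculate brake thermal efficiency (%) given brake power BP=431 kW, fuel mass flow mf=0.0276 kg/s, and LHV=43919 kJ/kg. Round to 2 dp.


eta_BTE = (BP / (mf * LHV)) * 100
Denominator = 0.0276 * 43919 = 1212.1644 kW
eta_BTE = (431 / 1212.1644) * 100 = 35.56%


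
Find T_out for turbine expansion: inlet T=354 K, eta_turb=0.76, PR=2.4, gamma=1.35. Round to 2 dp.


T_out = T_in * (1 - eta * (1 - PR^(-(gamma-1)/gamma)))
Exponent = -(1.35-1)/1.35 = -0.25925926
PR^exp = 2.4^(-0.25925926) = 0.79694200
Factor = 1 - 0.76*(1 - 0.79694200) = 0.84567592
T_out = 354 * 0.84567592 = 299.37 K


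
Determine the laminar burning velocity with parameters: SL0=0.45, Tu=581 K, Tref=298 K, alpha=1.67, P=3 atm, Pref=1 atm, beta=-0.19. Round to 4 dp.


SL = SL0 * (Tu/Tref)^alpha * (P/Pref)^beta
T ratio = 581/298 = 1.94966443
(T ratio)^alpha = 1.94966443^1.67 = 3.049530
(P/Pref)^beta = 3^(-0.19) = 0.811609
SL = 0.45 * 3.049530 * 0.811609 = 1.1138 m/s


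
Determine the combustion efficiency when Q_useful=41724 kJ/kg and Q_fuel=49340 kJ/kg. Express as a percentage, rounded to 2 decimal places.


Efficiency = (Q_useful / Q_fuel) * 100
Efficiency = (41724 / 49340) * 100
Efficiency = 0.8456 * 100 = 84.56%


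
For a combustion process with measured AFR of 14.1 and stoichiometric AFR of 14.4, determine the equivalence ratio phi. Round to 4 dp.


phi = AFR_stoich / AFR_actual
phi = 14.4 / 14.1 = 1.0213


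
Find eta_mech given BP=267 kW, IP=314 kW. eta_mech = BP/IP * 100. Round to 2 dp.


eta_mech = (BP / IP) * 100
Ratio = 267 / 314 = 0.8503
eta_mech = 0.8503 * 100 = 85.03%


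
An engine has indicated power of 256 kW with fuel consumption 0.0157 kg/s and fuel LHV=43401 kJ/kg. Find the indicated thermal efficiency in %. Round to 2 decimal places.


eta_ith = (IP / (mf * LHV)) * 100
Denominator = 0.0157 * 43401 = 681.3957 kW
eta_ith = (256 / 681.3957) * 100 = 37.57%


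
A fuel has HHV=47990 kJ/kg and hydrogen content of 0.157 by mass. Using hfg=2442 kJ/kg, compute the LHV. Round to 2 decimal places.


LHV = HHV - hfg * 9 * H
Water correction = 2442 * 9 * 0.157 = 3450.546 kJ/kg
LHV = 47990 - 3450.546 = 44539.45 kJ/kg


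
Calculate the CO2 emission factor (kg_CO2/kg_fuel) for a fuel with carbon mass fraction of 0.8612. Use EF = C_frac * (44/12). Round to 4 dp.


EF = C_frac * (M_CO2 / M_C)
EF = 0.8612 * (44/12)
EF = 0.8612 * 3.666667 = 3.1577 kg_CO2/kg_fuel


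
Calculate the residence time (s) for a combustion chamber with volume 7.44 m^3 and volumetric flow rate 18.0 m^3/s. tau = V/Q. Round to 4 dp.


tau = V / Q_flow
tau = 7.44 / 18.0 = 0.4133 s


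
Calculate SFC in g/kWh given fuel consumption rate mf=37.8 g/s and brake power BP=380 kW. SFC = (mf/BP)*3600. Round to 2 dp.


SFC = (mf / BP) * 3600
Rate = 37.8 / 380 = 0.099474 g/(s*kW)
SFC = 0.099474 * 3600 = 358.11 g/kWh


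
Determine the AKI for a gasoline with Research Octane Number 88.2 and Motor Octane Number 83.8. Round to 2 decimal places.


AKI = (RON + MON) / 2
AKI = (88.2 + 83.8) / 2
AKI = 172.0 / 2 = 86.00


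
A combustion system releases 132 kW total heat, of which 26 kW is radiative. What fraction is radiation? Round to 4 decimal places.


f_rad = Q_rad / Q_total
f_rad = 26 / 132 = 0.1970


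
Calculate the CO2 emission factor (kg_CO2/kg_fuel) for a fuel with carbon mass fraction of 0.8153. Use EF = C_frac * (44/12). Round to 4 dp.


EF = C_frac * (M_CO2 / M_C)
EF = 0.8153 * (44/12)
EF = 0.8153 * 3.666667 = 2.9894 kg_CO2/kg_fuel


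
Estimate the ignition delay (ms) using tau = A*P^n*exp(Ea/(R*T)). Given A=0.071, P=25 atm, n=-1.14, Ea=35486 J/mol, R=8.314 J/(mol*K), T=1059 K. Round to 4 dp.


tau = A * P^n * exp(Ea/(R*T))
P^n = 25^(-1.14) = 0.02548874
Ea/(R*T) = 35486/(8.314*1059) = 4.030427
exp(Ea/(R*T)) = 56.284944
tau = 0.071 * 0.02548874 * 56.284944 = 0.1019 ms


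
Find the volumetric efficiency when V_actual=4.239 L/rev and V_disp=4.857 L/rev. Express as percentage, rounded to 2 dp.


eta_v = (V_actual / V_disp) * 100
Ratio = 4.239 / 4.857 = 0.8728
eta_v = 0.8728 * 100 = 87.28%


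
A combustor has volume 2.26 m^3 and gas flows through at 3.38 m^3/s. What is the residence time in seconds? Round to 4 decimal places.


tau = V / Q_flow
tau = 2.26 / 3.38 = 0.6686 s


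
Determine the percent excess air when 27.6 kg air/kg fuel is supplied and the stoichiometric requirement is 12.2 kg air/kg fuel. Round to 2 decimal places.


Excess air = actual - stoichiometric = 27.6 - 12.2 = 15.40 kg/kg fuel
Excess air % = (excess / stoich) * 100 = (15.40 / 12.2) * 100 = 126.23%


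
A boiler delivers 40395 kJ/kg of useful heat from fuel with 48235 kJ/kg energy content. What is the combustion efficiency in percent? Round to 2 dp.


Efficiency = (Q_useful / Q_fuel) * 100
Efficiency = (40395 / 48235) * 100
Efficiency = 0.8375 * 100 = 83.75%


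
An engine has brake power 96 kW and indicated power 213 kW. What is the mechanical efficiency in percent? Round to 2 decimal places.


eta_mech = (BP / IP) * 100
Ratio = 96 / 213 = 0.4507
eta_mech = 0.4507 * 100 = 45.07%


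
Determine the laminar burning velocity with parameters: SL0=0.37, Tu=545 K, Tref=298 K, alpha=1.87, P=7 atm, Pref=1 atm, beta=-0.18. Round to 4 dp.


SL = SL0 * (Tu/Tref)^alpha * (P/Pref)^beta
T ratio = 545/298 = 1.82885906
(T ratio)^alpha = 1.82885906^1.87 = 3.092267
(P/Pref)^beta = 7^(-0.18) = 0.704502
SL = 0.37 * 3.092267 * 0.704502 = 0.8060 m/s


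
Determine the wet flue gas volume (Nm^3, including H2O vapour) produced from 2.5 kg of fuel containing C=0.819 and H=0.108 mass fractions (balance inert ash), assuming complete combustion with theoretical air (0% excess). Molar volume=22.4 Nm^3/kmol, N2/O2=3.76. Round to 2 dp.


Per kg fuel: CO2 = (C/12 kmol)*22.4 = (0.819/12)*22.4 = 1.52880 Nm^3
Per kg fuel: H2O = (H/2 kmol)*22.4 = (0.108/2)*22.4 = 1.20960 Nm^3
O2 needed per kg fuel = C/12 + H/4 = 0.819/12 + 0.108/4 = 0.09525000 kmol
Per kg fuel: N2 = O2*3.76*22.4 = 0.09525000*3.76*22.4 = 8.02234 Nm^3
Total per kg = 1.52880 + 1.20960 + 8.02234 = 10.76074 Nm^3
Total = 10.76074 * 2.5 = 26.90 Nm^3


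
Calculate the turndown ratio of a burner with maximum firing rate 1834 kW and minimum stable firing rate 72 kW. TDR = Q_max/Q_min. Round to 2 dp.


TDR = Q_max / Q_min
TDR = 1834 / 72 = 25.47


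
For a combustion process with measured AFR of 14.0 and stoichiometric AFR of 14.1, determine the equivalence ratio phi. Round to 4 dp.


phi = AFR_stoich / AFR_actual
phi = 14.1 / 14.0 = 1.0071


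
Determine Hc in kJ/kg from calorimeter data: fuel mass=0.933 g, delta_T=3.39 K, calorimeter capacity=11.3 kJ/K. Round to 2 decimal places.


Hc = C_cal * delta_T / m_fuel
Q_released = 11.3 * 3.39 = 38.3070 kJ
m_fuel = 0.933 g = 0.933/1000 kg = 0.000933 kg
Hc = 38.3070 / 0.000933 = 41057.88 kJ/kg


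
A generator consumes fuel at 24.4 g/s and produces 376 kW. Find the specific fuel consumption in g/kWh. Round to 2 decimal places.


SFC = (mf / BP) * 3600
Rate = 24.4 / 376 = 0.064894 g/(s*kW)
SFC = 0.064894 * 3600 = 233.62 g/kWh


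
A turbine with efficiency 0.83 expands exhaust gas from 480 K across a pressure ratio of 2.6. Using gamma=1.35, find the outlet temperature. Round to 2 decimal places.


T_out = T_in * (1 - eta * (1 - PR^(-(gamma-1)/gamma)))
Exponent = -(1.35-1)/1.35 = -0.25925926
PR^exp = 2.6^(-0.25925926) = 0.78057442
Factor = 1 - 0.83*(1 - 0.78057442) = 0.81787677
T_out = 480 * 0.81787677 = 392.58 K


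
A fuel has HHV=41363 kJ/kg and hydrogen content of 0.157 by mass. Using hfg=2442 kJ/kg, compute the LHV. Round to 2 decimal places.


LHV = HHV - hfg * 9 * H
Water correction = 2442 * 9 * 0.157 = 3450.546 kJ/kg
LHV = 41363 - 3450.546 = 37912.45 kJ/kg


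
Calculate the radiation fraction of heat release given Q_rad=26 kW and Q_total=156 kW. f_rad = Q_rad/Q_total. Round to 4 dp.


f_rad = Q_rad / Q_total
f_rad = 26 / 156 = 0.1667


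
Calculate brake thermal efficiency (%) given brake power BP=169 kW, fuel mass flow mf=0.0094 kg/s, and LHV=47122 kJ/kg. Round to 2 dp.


eta_BTE = (BP / (mf * LHV)) * 100
Denominator = 0.0094 * 47122 = 442.9468 kW
eta_BTE = (169 / 442.9468) * 100 = 38.15%


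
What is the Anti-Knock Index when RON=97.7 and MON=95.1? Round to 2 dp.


AKI = (RON + MON) / 2
AKI = (97.7 + 95.1) / 2
AKI = 192.8 / 2 = 96.40


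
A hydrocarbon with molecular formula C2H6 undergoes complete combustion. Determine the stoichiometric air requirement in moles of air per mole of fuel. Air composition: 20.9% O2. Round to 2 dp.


Balanced combustion: C2H6 + 3.5 O2 -> 2 CO2 + 3 H2O
O2 needed = C + H/4 = 2 + 6/4 = 3.50 moles
Air moles = O2 / 0.209 = 3.50 / 0.209 = 16.75 moles air


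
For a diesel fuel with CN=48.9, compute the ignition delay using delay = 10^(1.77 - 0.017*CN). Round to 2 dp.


delay = 10^(1.77 - 0.017*CN)
Exponent = 1.77 - 0.017*48.9 = 0.9387
delay = 10^0.9387 = 8.68 ms


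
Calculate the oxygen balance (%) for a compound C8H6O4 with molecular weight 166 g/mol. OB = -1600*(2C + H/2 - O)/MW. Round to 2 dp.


OB = -1600 * (2C + H/2 - O) / MW
Inner = 2*8 + 6/2 - 4 = 15.00
OB = -1600 * 15.00 / 166 = -144.58%


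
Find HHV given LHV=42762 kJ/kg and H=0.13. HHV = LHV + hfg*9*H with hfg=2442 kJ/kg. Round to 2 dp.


HHV = LHV + hfg * 9 * H
Water addition = 2442 * 9 * 0.13 = 2857.140 kJ/kg
HHV = 42762 + 2857.140 = 45619.14 kJ/kg


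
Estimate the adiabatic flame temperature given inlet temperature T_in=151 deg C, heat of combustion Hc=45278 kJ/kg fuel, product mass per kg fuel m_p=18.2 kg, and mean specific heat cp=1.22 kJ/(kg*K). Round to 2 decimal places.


T_ad = T_in + Hc / (m_p * cp)
Denominator = 18.2 * 1.22 = 22.2040
Temperature rise = 45278 / 22.2040 = 2039.18 K
T_ad = 151 + 2039.18 = 2190.18 deg C


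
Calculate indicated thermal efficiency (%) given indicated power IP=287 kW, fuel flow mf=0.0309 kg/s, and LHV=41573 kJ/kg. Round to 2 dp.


eta_ith = (IP / (mf * LHV)) * 100
Denominator = 0.0309 * 41573 = 1284.6057 kW
eta_ith = (287 / 1284.6057) * 100 = 22.34%


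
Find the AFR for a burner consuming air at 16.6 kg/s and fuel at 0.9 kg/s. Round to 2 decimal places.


AFR = m_air / m_fuel
AFR = 16.6 / 0.9 = 18.44


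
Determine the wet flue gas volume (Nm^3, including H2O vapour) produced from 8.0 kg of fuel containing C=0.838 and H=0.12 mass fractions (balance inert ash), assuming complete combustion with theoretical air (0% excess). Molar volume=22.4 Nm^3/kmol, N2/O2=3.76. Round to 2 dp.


Per kg fuel: CO2 = (C/12 kmol)*22.4 = (0.838/12)*22.4 = 1.56427 Nm^3
Per kg fuel: H2O = (H/2 kmol)*22.4 = (0.12/2)*22.4 = 1.34400 Nm^3
O2 needed per kg fuel = C/12 + H/4 = 0.838/12 + 0.12/4 = 0.09983333 kmol
Per kg fuel: N2 = O2*3.76*22.4 = 0.09983333*3.76*22.4 = 8.40836 Nm^3
Total per kg = 1.56427 + 1.34400 + 8.40836 = 11.31663 Nm^3
Total = 11.31663 * 8.0 = 90.53 Nm^3


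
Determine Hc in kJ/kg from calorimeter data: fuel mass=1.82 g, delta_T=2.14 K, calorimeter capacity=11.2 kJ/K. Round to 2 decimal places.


Hc = C_cal * delta_T / m_fuel
Q_released = 11.2 * 2.14 = 23.9680 kJ
m_fuel = 1.82 g = 1.82/1000 kg = 0.001820 kg
Hc = 23.9680 / 0.001820 = 13169.23 kJ/kg


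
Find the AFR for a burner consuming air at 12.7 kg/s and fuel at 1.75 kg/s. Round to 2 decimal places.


AFR = m_air / m_fuel
AFR = 12.7 / 1.75 = 7.26


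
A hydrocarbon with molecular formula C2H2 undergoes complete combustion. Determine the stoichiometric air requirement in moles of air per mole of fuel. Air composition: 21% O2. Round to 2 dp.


Balanced combustion: C2H2 + 2.5 O2 -> 2 CO2 + 1 H2O
O2 needed = C + H/4 = 2 + 2/4 = 2.50 moles
Air moles = O2 / 0.21 = 2.50 / 0.21 = 11.90 moles air


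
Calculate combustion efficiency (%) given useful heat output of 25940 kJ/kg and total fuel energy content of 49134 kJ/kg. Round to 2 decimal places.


Efficiency = (Q_useful / Q_fuel) * 100
Efficiency = (25940 / 49134) * 100
Efficiency = 0.5279 * 100 = 52.79%


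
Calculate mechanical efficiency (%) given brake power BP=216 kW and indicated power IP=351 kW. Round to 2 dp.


eta_mech = (BP / IP) * 100
Ratio = 216 / 351 = 0.6154
eta_mech = 0.6154 * 100 = 61.54%


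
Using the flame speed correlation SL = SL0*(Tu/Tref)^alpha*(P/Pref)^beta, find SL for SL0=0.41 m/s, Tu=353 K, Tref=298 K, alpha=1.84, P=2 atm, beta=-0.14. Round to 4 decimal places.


SL = SL0 * (Tu/Tref)^alpha * (P/Pref)^beta
T ratio = 353/298 = 1.18456376
(T ratio)^alpha = 1.18456376^1.84 = 1.365676
(P/Pref)^beta = 2^(-0.14) = 0.907519
SL = 0.41 * 1.365676 * 0.907519 = 0.5081 m/s


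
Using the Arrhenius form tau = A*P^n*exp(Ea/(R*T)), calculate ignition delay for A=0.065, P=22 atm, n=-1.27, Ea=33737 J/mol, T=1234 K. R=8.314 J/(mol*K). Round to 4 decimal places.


tau = A * P^n * exp(Ea/(R*T))
P^n = 22^(-1.27) = 0.01972982
Ea/(R*T) = 33737/(8.314*1234) = 3.288375
exp(Ea/(R*T)) = 26.799268
tau = 0.065 * 0.01972982 * 26.799268 = 0.0344 ms


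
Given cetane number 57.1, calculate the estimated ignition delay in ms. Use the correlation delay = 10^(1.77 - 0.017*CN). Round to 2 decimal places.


delay = 10^(1.77 - 0.017*CN)
Exponent = 1.77 - 0.017*57.1 = 0.7993
delay = 10^0.7993 = 6.30 ms


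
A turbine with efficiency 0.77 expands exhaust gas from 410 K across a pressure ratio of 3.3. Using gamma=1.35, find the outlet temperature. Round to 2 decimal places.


T_out = T_in * (1 - eta * (1 - PR^(-(gamma-1)/gamma)))
Exponent = -(1.35-1)/1.35 = -0.25925926
PR^exp = 3.3^(-0.25925926) = 0.73378775
Factor = 1 - 0.77*(1 - 0.73378775) = 0.79501657
T_out = 410 * 0.79501657 = 325.96 K


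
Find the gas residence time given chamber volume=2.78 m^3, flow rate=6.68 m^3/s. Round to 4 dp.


tau = V / Q_flow
tau = 2.78 / 6.68 = 0.4162 s


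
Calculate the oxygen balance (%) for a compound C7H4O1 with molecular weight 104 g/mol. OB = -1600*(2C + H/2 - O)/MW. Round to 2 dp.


OB = -1600 * (2C + H/2 - O) / MW
Inner = 2*7 + 4/2 - 1 = 15.00
OB = -1600 * 15.00 / 104 = -230.77%


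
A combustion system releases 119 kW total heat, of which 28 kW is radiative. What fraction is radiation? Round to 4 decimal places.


f_rad = Q_rad / Q_total
f_rad = 28 / 119 = 0.2353


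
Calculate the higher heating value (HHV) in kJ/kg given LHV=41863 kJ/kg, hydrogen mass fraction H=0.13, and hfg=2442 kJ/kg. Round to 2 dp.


HHV = LHV + hfg * 9 * H
Water addition = 2442 * 9 * 0.13 = 2857.140 kJ/kg
HHV = 41863 + 2857.140 = 44720.14 kJ/kg


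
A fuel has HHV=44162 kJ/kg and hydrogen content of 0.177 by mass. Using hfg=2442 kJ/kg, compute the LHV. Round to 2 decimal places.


LHV = HHV - hfg * 9 * H
Water correction = 2442 * 9 * 0.177 = 3890.106 kJ/kg
LHV = 44162 - 3890.106 = 40271.89 kJ/kg


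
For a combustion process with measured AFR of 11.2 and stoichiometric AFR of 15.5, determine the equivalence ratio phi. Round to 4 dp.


phi = AFR_stoich / AFR_actual
phi = 15.5 / 11.2 = 1.3839


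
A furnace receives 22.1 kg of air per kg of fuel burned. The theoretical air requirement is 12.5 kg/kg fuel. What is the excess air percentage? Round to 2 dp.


Excess air = actual - stoichiometric = 22.1 - 12.5 = 9.60 kg/kg fuel
Excess air % = (excess / stoich) * 100 = (9.60 / 12.5) * 100 = 76.80%


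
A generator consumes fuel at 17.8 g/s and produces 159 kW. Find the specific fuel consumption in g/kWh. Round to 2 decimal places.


SFC = (mf / BP) * 3600
Rate = 17.8 / 159 = 0.111950 g/(s*kW)
SFC = 0.111950 * 3600 = 403.02 g/kWh
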